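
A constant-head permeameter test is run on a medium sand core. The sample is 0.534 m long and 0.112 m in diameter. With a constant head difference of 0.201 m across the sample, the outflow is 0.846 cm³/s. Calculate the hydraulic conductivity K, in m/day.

19.7

Cross-sectional area A = π·(d/2)² = π × (0.112/2)² = 0.009852 m².
Convert discharge: 0.846 cm³/s = 8.460e-07 m³/s.
Darcy's law rearranged: K = Q·L / (A·Δh) = 8.460e-07 × 0.534 / (0.009852 × 0.201) = 0.0002281 m/s = 19.71 m/day.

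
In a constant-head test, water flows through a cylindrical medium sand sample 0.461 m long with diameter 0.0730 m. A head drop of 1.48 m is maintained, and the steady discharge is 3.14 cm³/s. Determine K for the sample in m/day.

Cross-sectional area A = π·(d/2)² = π × (0.0730/2)² = 0.004185 m².
Convert discharge: 3.14 cm³/s = 3.140e-06 m³/s.
Darcy's law rearranged: K = Q·L / (A·Δh) = 3.140e-06 × 0.461 / (0.004185 × 1.48) = 0.0002337 m/s = 20.19 m/day.

20.2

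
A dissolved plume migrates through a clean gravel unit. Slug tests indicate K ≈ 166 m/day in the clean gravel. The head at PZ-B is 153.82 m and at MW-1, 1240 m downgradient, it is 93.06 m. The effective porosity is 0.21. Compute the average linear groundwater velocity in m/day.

38.7

Hydraulic gradient i = (153.82 − 93.06) / 1240 = 60.76 / 1240 = 0.04900.
Darcy flux q = K · i = 166.0 × 0.04900 = 8.134 m/day.
Seepage velocity v = q / n_e = 8.134 / 0.21 = 38.73 m/day.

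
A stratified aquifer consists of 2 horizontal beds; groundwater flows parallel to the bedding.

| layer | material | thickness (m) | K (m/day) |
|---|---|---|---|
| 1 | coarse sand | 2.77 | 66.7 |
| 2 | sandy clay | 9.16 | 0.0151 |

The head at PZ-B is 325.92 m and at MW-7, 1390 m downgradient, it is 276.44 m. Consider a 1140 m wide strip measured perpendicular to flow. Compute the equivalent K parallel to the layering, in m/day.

15.5

Flow is parallel to layering, so each bed carries its own Darcy discharge and the transmissivities add.
Σ(K_i·b_i) = 66.7×2.77 + 0.0151×9.16 = 184.9 m²/day.
Total thickness b = 11.93 m, so K_eq = Σ(K_i·b_i)/b = 15.50 m/day.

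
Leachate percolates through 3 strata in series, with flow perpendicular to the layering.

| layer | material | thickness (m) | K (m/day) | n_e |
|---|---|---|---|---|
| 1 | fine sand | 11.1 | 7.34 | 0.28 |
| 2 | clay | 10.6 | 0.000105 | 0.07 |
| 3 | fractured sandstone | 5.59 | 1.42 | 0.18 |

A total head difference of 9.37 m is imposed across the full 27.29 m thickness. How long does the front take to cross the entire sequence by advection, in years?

143

With flow normal to the layers, continuity requires the same specific discharge q through every layer.
Σ(b_i/K_i) = 11.1/7.34 + 10.6/0.000105 + 5.59/1.42 = 1.010e+05 d.
q = Δh / Σ(b_i/K_i) = 9.37 / 1.010e+05 = 9.281e-05 m/day.
In each layer the seepage velocity is v_i = q/n_i, so the layer transit time is t_i = b_i·n_i / q:
  layer 1 (fine sand): t_1 = 11.1 × 0.28 / 9.281e-05 = 33487 d
  layer 2 (clay): t_2 = 10.6 × 0.07 / 9.281e-05 = 7995 d
  layer 3 (fractured sandstone): t_3 = 5.59 × 0.18 / 9.281e-05 = 10841 d
Total t = Σ t_i = 52324 days = 143.3 years.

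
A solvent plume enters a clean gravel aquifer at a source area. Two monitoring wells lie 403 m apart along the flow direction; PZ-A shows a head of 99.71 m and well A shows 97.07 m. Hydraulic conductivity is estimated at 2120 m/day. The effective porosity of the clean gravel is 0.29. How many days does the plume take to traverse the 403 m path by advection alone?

8.42

Hydraulic gradient i = (99.71 − 97.07) / 403 = 2.64 / 403 = 0.006551.
Darcy flux q = K · i = 2120 × 0.006551 = 13.89 m/day.
Seepage velocity v = q / n_e = 13.89 / 0.29 = 47.89 m/day.
Travel time t = L / v = 403 / 47.89 = 8.415 days.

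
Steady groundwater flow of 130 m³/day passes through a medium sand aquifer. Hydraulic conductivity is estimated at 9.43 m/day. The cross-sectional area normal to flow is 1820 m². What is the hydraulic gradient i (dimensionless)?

From Q = K·A·i, i = Q / (K·A) = 130 / (9.430 × 1820) = 0.007575.

0.00757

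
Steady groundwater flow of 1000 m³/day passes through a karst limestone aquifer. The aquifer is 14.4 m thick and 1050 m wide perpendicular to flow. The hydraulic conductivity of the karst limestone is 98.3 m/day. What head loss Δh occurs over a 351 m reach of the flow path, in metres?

Cross-sectional area A = 1050 × 14.4 = 15120 m².
From Q = K·A·i, i = Q / (K·A) = 1000 / (98.30 × 15120) = 0.0006728.
Head loss Δh = i · L = 0.0006728 × 351 = 0.2362 m.

0.236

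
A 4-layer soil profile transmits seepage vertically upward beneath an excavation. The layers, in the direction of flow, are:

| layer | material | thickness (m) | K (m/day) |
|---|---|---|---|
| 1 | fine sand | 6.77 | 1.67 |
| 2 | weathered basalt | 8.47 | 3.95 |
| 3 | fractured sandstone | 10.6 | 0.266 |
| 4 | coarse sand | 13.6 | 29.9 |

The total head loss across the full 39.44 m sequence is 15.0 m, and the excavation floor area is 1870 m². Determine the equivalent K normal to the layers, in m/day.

0.848

Flow is perpendicular to layering, so the layers act in series and the equivalent K is the thickness-weighted harmonic mean.
Total thickness L = 6.77 + 8.47 + 10.6 + 13.6 = 39.44 m.
Σ(b_i/K_i) = 6.77/1.67 + 8.47/3.95 + 10.6/0.266 + 13.6/29.9 = 46.50 d.
K_eq = L / Σ(b_i/K_i) = 39.44 / 46.50 = 0.8481 m/day.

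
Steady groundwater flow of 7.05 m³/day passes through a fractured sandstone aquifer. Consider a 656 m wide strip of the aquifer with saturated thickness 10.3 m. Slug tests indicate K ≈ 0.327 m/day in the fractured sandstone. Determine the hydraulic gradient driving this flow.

0.00319

Cross-sectional area A = 656 × 10.3 = 6757 m².
From Q = K·A·i, i = Q / (K·A) = 7.05 / (0.3270 × 6757) = 0.003191.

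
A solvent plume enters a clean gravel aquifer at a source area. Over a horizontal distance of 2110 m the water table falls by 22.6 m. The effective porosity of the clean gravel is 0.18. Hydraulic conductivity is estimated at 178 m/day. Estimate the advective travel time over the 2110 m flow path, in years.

Hydraulic gradient i = Δh / L = 22.6 / 2110 = 0.01071.
Darcy flux q = K · i = 178.0 × 0.01071 = 1.907 m/day.
Seepage velocity v = q / n_e = 1.907 / 0.18 = 10.59 m/day.
Travel time t = L / v = 2110 / 10.59 = 199.2 days = 0.5454 years.

0.545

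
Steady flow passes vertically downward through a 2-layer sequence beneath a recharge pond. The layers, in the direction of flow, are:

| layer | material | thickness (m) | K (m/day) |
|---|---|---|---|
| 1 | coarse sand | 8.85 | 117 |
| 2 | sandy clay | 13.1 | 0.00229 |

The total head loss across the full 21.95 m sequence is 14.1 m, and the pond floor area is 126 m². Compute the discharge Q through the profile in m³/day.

0.311

Flow is perpendicular to layering, so the layers act in series and the equivalent K is the thickness-weighted harmonic mean.
Total thickness L = 8.85 + 13.1 = 21.95 m.
Σ(b_i/K_i) = 8.85/117 + 13.1/0.00229 = 5721 d.
K_eq = L / Σ(b_i/K_i) = 21.95 / 5721 = 0.003837 m/day.
Q = K_eq · A · (Δh/L) = 0.003837 × 126 × (14.1/21.95) = 0.3106 m³/day.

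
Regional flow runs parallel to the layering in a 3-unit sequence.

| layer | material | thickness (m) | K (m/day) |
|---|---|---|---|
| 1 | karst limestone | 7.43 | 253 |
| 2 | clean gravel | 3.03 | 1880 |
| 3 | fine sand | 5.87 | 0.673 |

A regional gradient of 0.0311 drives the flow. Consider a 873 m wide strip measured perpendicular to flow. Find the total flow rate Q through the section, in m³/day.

206000

Flow is parallel to layering, so each bed carries its own Darcy discharge and the transmissivities add.
Σ(K_i·b_i) = 253×7.43 + 1880×3.03 + 0.673×5.87 = 7580 m²/day.
Hydraulic gradient i = 0.0311.
Q = Σ(K_i·b_i) · W · i = 7580 × 873 × 0.03110 = 2.058e+05 m³/day.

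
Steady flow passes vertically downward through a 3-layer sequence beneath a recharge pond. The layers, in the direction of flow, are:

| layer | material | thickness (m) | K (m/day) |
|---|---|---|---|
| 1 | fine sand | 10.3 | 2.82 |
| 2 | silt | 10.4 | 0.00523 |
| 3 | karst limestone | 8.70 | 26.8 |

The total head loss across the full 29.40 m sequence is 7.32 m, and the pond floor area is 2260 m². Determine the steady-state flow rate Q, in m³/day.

Flow is perpendicular to layering, so the layers act in series and the equivalent K is the thickness-weighted harmonic mean.
Total thickness L = 10.3 + 10.4 + 8.70 = 29.40 m.
Σ(b_i/K_i) = 10.3/2.82 + 10.4/0.00523 + 8.70/26.8 = 1993 d.
K_eq = L / Σ(b_i/K_i) = 29.40 / 1993 = 0.01476 m/day.
Q = K_eq · A · (Δh/L) = 0.01476 × 2260 × (7.32/29.40) = 8.303 m³/day.

8.30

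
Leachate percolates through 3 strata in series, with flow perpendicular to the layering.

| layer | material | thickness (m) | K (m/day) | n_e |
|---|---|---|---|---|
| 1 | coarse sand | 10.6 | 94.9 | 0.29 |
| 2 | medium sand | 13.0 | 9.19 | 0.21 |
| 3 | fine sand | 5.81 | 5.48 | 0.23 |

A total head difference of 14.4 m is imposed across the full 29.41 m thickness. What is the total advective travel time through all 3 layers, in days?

1.28

With flow normal to the layers, continuity requires the same specific discharge q through every layer.
Σ(b_i/K_i) = 10.6/94.9 + 13.0/9.19 + 5.81/5.48 = 2.586 d.
q = Δh / Σ(b_i/K_i) = 14.4 / 2.586 = 5.567 m/day.
In each layer the seepage velocity is v_i = q/n_i, so the layer transit time is t_i = b_i·n_i / q:
  layer 1 (coarse sand): t_1 = 10.6 × 0.29 / 5.567 = 0.5521 d
  layer 2 (medium sand): t_2 = 13.0 × 0.21 / 5.567 = 0.4904 d
  layer 3 (fine sand): t_3 = 5.81 × 0.23 / 5.567 = 0.2400 d
Total t = Σ t_i = 1.283 days.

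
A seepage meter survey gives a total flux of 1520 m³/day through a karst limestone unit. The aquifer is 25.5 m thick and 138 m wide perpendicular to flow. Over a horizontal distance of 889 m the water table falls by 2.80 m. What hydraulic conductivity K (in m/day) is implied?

Cross-sectional area A = 138 × 25.5 = 3519 m².
Hydraulic gradient i = Δh / L = 2.80 / 889 = 0.003150.
From Q = K·A·i, K = Q / (A·i) = 1520 / (3519 × 0.003150) = 137.1 m/day.

137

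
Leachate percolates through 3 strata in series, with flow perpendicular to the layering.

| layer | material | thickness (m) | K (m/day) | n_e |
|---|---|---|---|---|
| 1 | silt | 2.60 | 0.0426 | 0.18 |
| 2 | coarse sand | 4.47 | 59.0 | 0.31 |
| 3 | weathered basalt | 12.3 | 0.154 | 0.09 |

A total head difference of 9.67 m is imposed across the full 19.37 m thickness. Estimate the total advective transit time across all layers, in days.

43.2

With flow normal to the layers, continuity requires the same specific discharge q through every layer.
Σ(b_i/K_i) = 2.60/0.0426 + 4.47/59.0 + 12.3/0.154 = 141.0 d.
q = Δh / Σ(b_i/K_i) = 9.67 / 141.0 = 0.06859 m/day.
In each layer the seepage velocity is v_i = q/n_i, so the layer transit time is t_i = b_i·n_i / q:
  layer 1 (silt): t_1 = 2.60 × 0.18 / 0.06859 = 6.823 d
  layer 2 (coarse sand): t_2 = 4.47 × 0.31 / 0.06859 = 20.20 d
  layer 3 (weathered basalt): t_3 = 12.3 × 0.09 / 0.06859 = 16.14 d
Total t = Σ t_i = 43.16 days.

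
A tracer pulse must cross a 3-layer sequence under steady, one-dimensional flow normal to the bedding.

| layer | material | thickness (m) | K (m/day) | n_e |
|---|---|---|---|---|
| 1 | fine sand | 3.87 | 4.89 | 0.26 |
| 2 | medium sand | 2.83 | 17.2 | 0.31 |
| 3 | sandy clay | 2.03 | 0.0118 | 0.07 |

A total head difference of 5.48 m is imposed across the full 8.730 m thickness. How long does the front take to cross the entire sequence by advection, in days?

63.9

With flow normal to the layers, continuity requires the same specific discharge q through every layer.
Σ(b_i/K_i) = 3.87/4.89 + 2.83/17.2 + 2.03/0.0118 = 173.0 d.
q = Δh / Σ(b_i/K_i) = 5.48 / 173.0 = 0.03168 m/day.
In each layer the seepage velocity is v_i = q/n_i, so the layer transit time is t_i = b_i·n_i / q:
  layer 1 (fine sand): t_1 = 3.87 × 0.26 / 0.03168 = 31.76 d
  layer 2 (medium sand): t_2 = 2.83 × 0.31 / 0.03168 = 27.69 d
  layer 3 (sandy clay): t_3 = 2.03 × 0.07 / 0.03168 = 4.486 d
Total t = Σ t_i = 63.94 days.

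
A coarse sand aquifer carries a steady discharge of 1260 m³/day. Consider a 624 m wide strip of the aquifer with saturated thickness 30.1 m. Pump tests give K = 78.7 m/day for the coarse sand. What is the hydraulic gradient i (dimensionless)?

0.000852

Cross-sectional area A = 624 × 30.1 = 18782 m².
From Q = K·A·i, i = Q / (K·A) = 1260 / (78.70 × 18782) = 0.0008524.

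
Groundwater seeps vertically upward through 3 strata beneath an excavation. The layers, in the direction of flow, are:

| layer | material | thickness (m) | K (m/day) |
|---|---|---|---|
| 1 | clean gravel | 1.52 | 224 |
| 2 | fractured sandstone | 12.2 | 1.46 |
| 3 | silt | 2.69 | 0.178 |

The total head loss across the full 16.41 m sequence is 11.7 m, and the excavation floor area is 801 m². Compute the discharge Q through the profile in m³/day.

Flow is perpendicular to layering, so the layers act in series and the equivalent K is the thickness-weighted harmonic mean.
Total thickness L = 1.52 + 12.2 + 2.69 = 16.41 m.
Σ(b_i/K_i) = 1.52/224 + 12.2/1.46 + 2.69/0.178 = 23.48 d.
K_eq = L / Σ(b_i/K_i) = 16.41 / 23.48 = 0.6990 m/day.
Q = K_eq · A · (Δh/L) = 0.6990 × 801 × (11.7/16.41) = 399.2 m³/day.

399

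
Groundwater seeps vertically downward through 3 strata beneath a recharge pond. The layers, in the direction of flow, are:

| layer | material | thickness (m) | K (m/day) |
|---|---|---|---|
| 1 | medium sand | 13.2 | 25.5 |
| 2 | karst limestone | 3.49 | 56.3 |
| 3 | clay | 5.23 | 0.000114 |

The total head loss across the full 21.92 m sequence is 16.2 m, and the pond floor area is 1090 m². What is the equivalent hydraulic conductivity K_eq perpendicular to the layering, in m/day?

Flow is perpendicular to layering, so the layers act in series and the equivalent K is the thickness-weighted harmonic mean.
Total thickness L = 13.2 + 3.49 + 5.23 = 21.92 m.
Σ(b_i/K_i) = 13.2/25.5 + 3.49/56.3 + 5.23/0.000114 = 45878 d.
K_eq = L / Σ(b_i/K_i) = 21.92 / 45878 = 0.0004778 m/day.

0.000478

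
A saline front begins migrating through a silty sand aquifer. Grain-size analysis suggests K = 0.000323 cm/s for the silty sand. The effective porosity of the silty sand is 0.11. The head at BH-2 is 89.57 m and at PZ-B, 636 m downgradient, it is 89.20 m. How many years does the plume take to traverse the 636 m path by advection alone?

Convert K: 0.000323 cm/s × 864 = 0.2791 m/day.
Hydraulic gradient i = (89.57 − 89.20) / 636 = 0.37 / 636 = 0.0005818.
Darcy flux q = K · i = 0.2791 × 0.0005818 = 0.0001624 m/day.
Seepage velocity v = q / n_e = 0.0001624 / 0.11 = 0.001476 m/day.
Travel time t = L / v = 636 / 0.001476 = 4.309e+05 days = 1180 years.

1180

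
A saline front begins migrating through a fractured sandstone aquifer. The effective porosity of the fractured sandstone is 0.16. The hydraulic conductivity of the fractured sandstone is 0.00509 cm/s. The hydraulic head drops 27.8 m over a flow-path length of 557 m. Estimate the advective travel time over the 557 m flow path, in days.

406

Convert K: 0.00509 cm/s × 864 = 4.398 m/day.
Hydraulic gradient i = Δh / L = 27.8 / 557 = 0.04991.
Darcy flux q = K · i = 4.398 × 0.04991 = 0.2195 m/day.
Seepage velocity v = q / n_e = 0.2195 / 0.16 = 1.372 m/day.
Travel time t = L / v = 557 / 1.372 = 406.0 days.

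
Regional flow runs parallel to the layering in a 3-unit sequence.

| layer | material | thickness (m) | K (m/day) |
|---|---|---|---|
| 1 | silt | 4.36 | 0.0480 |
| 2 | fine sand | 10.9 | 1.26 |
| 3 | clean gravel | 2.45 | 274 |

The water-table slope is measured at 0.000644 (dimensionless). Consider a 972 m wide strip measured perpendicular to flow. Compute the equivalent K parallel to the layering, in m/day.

Flow is parallel to layering, so each bed carries its own Darcy discharge and the transmissivities add.
Σ(K_i·b_i) = 0.0480×4.36 + 1.26×10.9 + 274×2.45 = 685.2 m²/day.
Total thickness b = 17.71 m, so K_eq = Σ(K_i·b_i)/b = 38.69 m/day.

38.7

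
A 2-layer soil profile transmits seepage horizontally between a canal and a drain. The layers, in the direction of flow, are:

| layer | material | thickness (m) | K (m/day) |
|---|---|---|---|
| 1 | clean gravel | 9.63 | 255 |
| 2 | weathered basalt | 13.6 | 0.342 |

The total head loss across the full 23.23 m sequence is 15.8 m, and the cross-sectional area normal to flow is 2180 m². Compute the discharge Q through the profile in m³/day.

865

Flow is perpendicular to layering, so the layers act in series and the equivalent K is the thickness-weighted harmonic mean.
Total thickness L = 9.63 + 13.6 = 23.23 m.
Σ(b_i/K_i) = 9.63/255 + 13.6/0.342 = 39.80 d.
K_eq = L / Σ(b_i/K_i) = 23.23 / 39.80 = 0.5836 m/day.
Q = K_eq · A · (Δh/L) = 0.5836 × 2180 × (15.8/23.23) = 865.3 m³/day.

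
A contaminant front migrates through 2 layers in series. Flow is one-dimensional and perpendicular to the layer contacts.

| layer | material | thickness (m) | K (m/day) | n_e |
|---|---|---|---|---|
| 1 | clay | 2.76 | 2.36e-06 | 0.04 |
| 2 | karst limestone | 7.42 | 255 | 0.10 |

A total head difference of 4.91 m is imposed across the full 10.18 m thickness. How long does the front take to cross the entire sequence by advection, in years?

With flow normal to the layers, continuity requires the same specific discharge q through every layer.
Σ(b_i/K_i) = 2.76/2.36e-06 + 7.42/255 = 1.169e+06 d.
q = Δh / Σ(b_i/K_i) = 4.91 / 1.169e+06 = 4.198e-06 m/day.
In each layer the seepage velocity is v_i = q/n_i, so the layer transit time is t_i = b_i·n_i / q:
  layer 1 (clay): t_1 = 2.76 × 0.04 / 4.198e-06 = 26296 d
  layer 2 (karst limestone): t_2 = 7.42 × 0.10 / 4.198e-06 = 1.767e+05 d
Total t = Σ t_i = 2.030e+05 days = 555.9 years.

556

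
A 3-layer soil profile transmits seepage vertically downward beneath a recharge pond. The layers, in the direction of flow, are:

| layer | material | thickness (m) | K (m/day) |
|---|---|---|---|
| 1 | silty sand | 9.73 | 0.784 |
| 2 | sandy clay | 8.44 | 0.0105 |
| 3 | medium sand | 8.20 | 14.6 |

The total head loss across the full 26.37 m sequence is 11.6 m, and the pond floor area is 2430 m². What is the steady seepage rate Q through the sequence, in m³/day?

Flow is perpendicular to layering, so the layers act in series and the equivalent K is the thickness-weighted harmonic mean.
Total thickness L = 9.73 + 8.44 + 8.20 = 26.37 m.
Σ(b_i/K_i) = 9.73/0.784 + 8.44/0.0105 + 8.20/14.6 = 816.8 d.
K_eq = L / Σ(b_i/K_i) = 26.37 / 816.8 = 0.03229 m/day.
Q = K_eq · A · (Δh/L) = 0.03229 × 2430 × (11.6/26.37) = 34.51 m³/day.

34.5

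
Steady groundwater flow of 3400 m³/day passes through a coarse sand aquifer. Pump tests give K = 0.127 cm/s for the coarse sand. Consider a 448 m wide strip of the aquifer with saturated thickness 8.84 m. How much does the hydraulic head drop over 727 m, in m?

Convert K: 0.127 cm/s × 864 = 109.7 m/day.
Cross-sectional area A = 448 × 8.84 = 3960 m².
From Q = K·A·i, i = Q / (K·A) = 3400 / (109.7 × 3960) = 0.007824.
Head loss Δh = i · L = 0.007824 × 727 = 5.688 m.

5.69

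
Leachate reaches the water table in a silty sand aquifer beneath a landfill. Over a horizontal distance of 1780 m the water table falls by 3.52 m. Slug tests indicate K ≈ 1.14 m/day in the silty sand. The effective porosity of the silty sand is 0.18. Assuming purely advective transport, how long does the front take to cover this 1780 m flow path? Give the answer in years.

389

Hydraulic gradient i = Δh / L = 3.52 / 1780 = 0.001978.
Darcy flux q = K · i = 1.140 × 0.001978 = 0.002254 m/day.
Seepage velocity v = q / n_e = 0.002254 / 0.18 = 0.01252 m/day.
Travel time t = L / v = 1780 / 0.01252 = 1.421e+05 days = 389.1 years.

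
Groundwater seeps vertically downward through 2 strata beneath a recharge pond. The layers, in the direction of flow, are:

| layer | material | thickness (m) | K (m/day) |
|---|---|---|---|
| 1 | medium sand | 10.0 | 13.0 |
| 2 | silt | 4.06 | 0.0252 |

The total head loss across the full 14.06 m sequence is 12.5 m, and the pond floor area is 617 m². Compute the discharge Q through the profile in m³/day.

Flow is perpendicular to layering, so the layers act in series and the equivalent K is the thickness-weighted harmonic mean.
Total thickness L = 10.0 + 4.06 = 14.06 m.
Σ(b_i/K_i) = 10.0/13.0 + 4.06/0.0252 = 161.9 d.
K_eq = L / Σ(b_i/K_i) = 14.06 / 161.9 = 0.08685 m/day.
Q = K_eq · A · (Δh/L) = 0.08685 × 617 × (12.5/14.06) = 47.64 m³/day.

47.6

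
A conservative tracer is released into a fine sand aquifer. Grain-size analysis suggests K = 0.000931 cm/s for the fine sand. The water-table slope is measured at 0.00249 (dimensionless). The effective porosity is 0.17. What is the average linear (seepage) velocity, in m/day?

0.0118

Convert K: 0.000931 cm/s × 864 = 0.8044 m/day.
Hydraulic gradient i = 0.00249.
Darcy flux q = K · i = 0.8044 × 0.002490 = 0.002003 m/day.
Seepage velocity v = q / n_e = 0.002003 / 0.17 = 0.01178 m/day.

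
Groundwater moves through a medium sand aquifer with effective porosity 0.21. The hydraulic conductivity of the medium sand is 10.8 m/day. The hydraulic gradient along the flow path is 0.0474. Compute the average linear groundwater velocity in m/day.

2.44

Hydraulic gradient i = 0.0474.
Darcy flux q = K · i = 10.80 × 0.04740 = 0.5119 m/day.
Seepage velocity v = q / n_e = 0.5119 / 0.21 = 2.438 m/day.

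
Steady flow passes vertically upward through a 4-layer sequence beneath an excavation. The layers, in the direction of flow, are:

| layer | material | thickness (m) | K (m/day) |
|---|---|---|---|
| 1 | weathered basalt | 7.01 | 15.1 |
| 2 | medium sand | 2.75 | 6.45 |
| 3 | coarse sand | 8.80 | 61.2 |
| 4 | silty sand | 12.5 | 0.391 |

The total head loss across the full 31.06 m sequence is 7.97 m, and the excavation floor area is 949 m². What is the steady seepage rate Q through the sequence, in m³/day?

229

Flow is perpendicular to layering, so the layers act in series and the equivalent K is the thickness-weighted harmonic mean.
Total thickness L = 7.01 + 2.75 + 8.80 + 12.5 = 31.06 m.
Σ(b_i/K_i) = 7.01/15.1 + 2.75/6.45 + 8.80/61.2 + 12.5/0.391 = 33.00 d.
K_eq = L / Σ(b_i/K_i) = 31.06 / 33.00 = 0.9411 m/day.
Q = K_eq · A · (Δh/L) = 0.9411 × 949 × (7.97/31.06) = 229.2 m³/day.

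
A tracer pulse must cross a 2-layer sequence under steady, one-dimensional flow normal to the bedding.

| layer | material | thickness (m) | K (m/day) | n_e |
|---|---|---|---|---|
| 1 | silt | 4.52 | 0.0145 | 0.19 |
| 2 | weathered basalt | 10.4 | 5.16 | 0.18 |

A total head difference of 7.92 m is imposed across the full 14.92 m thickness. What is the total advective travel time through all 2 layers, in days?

With flow normal to the layers, continuity requires the same specific discharge q through every layer.
Σ(b_i/K_i) = 4.52/0.0145 + 10.4/5.16 = 313.7 d.
q = Δh / Σ(b_i/K_i) = 7.92 / 313.7 = 0.02524 m/day.
In each layer the seepage velocity is v_i = q/n_i, so the layer transit time is t_i = b_i·n_i / q:
  layer 1 (silt): t_1 = 4.52 × 0.19 / 0.02524 = 34.02 d
  layer 2 (weathered basalt): t_2 = 10.4 × 0.18 / 0.02524 = 74.16 d
Total t = Σ t_i = 108.2 days.

108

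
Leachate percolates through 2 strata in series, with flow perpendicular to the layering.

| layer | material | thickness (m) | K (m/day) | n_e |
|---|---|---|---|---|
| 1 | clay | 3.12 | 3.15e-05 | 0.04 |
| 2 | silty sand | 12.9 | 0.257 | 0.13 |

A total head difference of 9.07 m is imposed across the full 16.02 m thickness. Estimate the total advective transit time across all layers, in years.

53.9

With flow normal to the layers, continuity requires the same specific discharge q through every layer.
Σ(b_i/K_i) = 3.12/3.15e-05 + 12.9/0.257 = 99098 d.
q = Δh / Σ(b_i/K_i) = 9.07 / 99098 = 9.153e-05 m/day.
In each layer the seepage velocity is v_i = q/n_i, so the layer transit time is t_i = b_i·n_i / q:
  layer 1 (clay): t_1 = 3.12 × 0.04 / 9.153e-05 = 1364 d
  layer 2 (silty sand): t_2 = 12.9 × 0.13 / 9.153e-05 = 18323 d
Total t = Σ t_i = 19686 days = 53.90 years.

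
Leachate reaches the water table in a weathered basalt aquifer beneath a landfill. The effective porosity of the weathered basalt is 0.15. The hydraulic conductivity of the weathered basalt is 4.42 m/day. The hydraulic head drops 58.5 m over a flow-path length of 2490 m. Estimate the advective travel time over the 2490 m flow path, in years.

9.85

Hydraulic gradient i = Δh / L = 58.5 / 2490 = 0.02349.
Darcy flux q = K · i = 4.420 × 0.02349 = 0.1038 m/day.
Seepage velocity v = q / n_e = 0.1038 / 0.15 = 0.6923 m/day.
Travel time t = L / v = 2490 / 0.6923 = 3597 days = 9.847 years.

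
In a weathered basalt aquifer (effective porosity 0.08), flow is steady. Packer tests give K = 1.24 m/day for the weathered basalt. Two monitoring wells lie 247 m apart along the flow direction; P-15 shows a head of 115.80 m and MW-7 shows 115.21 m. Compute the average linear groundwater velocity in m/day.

Hydraulic gradient i = (115.80 − 115.21) / 247 = 0.59 / 247 = 0.002389.
Darcy flux q = K · i = 1.240 × 0.002389 = 0.002962 m/day.
Seepage velocity v = q / n_e = 0.002962 / 0.08 = 0.03702 m/day.

0.0370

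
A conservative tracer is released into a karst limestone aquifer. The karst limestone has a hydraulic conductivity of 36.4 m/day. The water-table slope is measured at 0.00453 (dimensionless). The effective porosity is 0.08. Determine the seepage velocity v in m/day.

Hydraulic gradient i = 0.00453.
Darcy flux q = K · i = 36.40 × 0.004530 = 0.1649 m/day.
Seepage velocity v = q / n_e = 0.1649 / 0.08 = 2.061 m/day.

2.06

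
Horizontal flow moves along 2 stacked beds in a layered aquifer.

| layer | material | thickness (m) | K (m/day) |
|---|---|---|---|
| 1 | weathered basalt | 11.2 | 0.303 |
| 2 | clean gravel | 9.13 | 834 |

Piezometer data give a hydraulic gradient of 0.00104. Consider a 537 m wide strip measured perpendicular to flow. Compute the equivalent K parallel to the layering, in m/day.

375

Flow is parallel to layering, so each bed carries its own Darcy discharge and the transmissivities add.
Σ(K_i·b_i) = 0.303×11.2 + 834×9.13 = 7618 m²/day.
Total thickness b = 20.33 m, so K_eq = Σ(K_i·b_i)/b = 374.7 m/day.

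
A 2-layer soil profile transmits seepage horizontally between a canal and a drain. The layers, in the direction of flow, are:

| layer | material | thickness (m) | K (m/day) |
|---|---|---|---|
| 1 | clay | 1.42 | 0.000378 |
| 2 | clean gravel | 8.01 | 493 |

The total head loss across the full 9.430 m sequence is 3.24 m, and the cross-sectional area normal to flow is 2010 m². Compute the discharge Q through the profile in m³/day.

Flow is perpendicular to layering, so the layers act in series and the equivalent K is the thickness-weighted harmonic mean.
Total thickness L = 1.42 + 8.01 = 9.430 m.
Σ(b_i/K_i) = 1.42/0.000378 + 8.01/493 = 3757 d.
K_eq = L / Σ(b_i/K_i) = 9.430 / 3757 = 0.002510 m/day.
Q = K_eq · A · (Δh/L) = 0.002510 × 2010 × (3.24/9.430) = 1.734 m³/day.

1.73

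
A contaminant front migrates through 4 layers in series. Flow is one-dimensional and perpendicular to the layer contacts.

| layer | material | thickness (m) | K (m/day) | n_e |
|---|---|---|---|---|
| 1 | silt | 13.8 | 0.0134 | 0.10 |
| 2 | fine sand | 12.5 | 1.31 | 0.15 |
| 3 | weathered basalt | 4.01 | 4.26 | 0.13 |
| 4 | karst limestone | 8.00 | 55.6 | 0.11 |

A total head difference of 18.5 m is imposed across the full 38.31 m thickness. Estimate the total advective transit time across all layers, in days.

262

With flow normal to the layers, continuity requires the same specific discharge q through every layer.
Σ(b_i/K_i) = 13.8/0.0134 + 12.5/1.31 + 4.01/4.26 + 8.00/55.6 = 1040 d.
q = Δh / Σ(b_i/K_i) = 18.5 / 1040 = 0.01778 m/day.
In each layer the seepage velocity is v_i = q/n_i, so the layer transit time is t_i = b_i·n_i / q:
  layer 1 (silt): t_1 = 13.8 × 0.10 / 0.01778 = 77.61 d
  layer 2 (fine sand): t_2 = 12.5 × 0.15 / 0.01778 = 105.5 d
  layer 3 (weathered basalt): t_3 = 4.01 × 0.13 / 0.01778 = 29.32 d
  layer 4 (karst limestone): t_4 = 8.00 × 0.11 / 0.01778 = 49.49 d
Total t = Σ t_i = 261.9 days.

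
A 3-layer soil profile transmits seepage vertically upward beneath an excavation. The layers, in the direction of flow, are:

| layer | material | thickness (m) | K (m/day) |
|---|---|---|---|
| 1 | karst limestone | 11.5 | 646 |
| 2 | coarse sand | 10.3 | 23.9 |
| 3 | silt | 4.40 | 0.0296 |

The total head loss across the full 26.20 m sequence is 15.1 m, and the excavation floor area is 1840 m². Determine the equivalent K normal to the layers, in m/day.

Flow is perpendicular to layering, so the layers act in series and the equivalent K is the thickness-weighted harmonic mean.
Total thickness L = 11.5 + 10.3 + 4.40 = 26.20 m.
Σ(b_i/K_i) = 11.5/646 + 10.3/23.9 + 4.40/0.0296 = 149.1 d.
K_eq = L / Σ(b_i/K_i) = 26.20 / 149.1 = 0.1757 m/day.

0.176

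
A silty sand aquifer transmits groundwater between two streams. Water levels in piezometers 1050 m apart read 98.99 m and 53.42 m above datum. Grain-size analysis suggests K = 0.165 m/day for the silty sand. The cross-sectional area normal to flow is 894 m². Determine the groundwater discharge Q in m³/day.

Hydraulic gradient i = (98.99 − 53.42) / 1050 = 45.57 / 1050 = 0.04340.
Darcy's law: Q = K · A · i = 0.1650 × 894.0 × 0.04340 = 6.402 m³/day.

6.40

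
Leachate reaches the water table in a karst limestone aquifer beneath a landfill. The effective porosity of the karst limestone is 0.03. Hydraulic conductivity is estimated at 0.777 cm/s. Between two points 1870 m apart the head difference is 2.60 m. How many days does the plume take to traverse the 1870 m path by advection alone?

Convert K: 0.777 cm/s × 864 = 671.3 m/day.
Hydraulic gradient i = Δh / L = 2.60 / 1870 = 0.001390.
Darcy flux q = K · i = 671.3 × 0.001390 = 0.9334 m/day.
Seepage velocity v = q / n_e = 0.9334 / 0.03 = 31.11 m/day.
Travel time t = L / v = 1870 / 31.11 = 60.10 days.

60.1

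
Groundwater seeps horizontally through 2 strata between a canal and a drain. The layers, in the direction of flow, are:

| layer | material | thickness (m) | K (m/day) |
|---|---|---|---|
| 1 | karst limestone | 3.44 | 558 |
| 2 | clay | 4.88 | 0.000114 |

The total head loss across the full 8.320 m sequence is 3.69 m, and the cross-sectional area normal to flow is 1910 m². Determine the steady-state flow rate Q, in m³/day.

Flow is perpendicular to layering, so the layers act in series and the equivalent K is the thickness-weighted harmonic mean.
Total thickness L = 3.44 + 4.88 = 8.320 m.
Σ(b_i/K_i) = 3.44/558 + 4.88/0.000114 = 42807 d.
K_eq = L / Σ(b_i/K_i) = 8.320 / 42807 = 0.0001944 m/day.
Q = K_eq · A · (Δh/L) = 0.0001944 × 1910 × (3.69/8.320) = 0.1646 m³/day.

0.165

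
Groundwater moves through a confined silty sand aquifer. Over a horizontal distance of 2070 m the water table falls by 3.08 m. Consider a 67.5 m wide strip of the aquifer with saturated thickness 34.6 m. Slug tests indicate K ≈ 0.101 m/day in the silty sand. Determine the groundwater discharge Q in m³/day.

0.351

Cross-sectional area A = 67.5 × 34.6 = 2336 m².
Hydraulic gradient i = Δh / L = 3.08 / 2070 = 0.001488.
Darcy's law: Q = K · A · i = 0.1010 × 2336 × 0.001488 = 0.3510 m³/day.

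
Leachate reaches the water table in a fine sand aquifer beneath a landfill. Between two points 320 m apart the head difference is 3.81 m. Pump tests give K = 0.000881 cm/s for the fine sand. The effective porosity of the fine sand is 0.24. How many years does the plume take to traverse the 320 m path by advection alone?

23.2

Convert K: 0.000881 cm/s × 864 = 0.7612 m/day.
Hydraulic gradient i = Δh / L = 3.81 / 320 = 0.01191.
Darcy flux q = K · i = 0.7612 × 0.01191 = 0.009063 m/day.
Seepage velocity v = q / n_e = 0.009063 / 0.24 = 0.03776 m/day.
Travel time t = L / v = 320 / 0.03776 = 8474 days = 23.20 years.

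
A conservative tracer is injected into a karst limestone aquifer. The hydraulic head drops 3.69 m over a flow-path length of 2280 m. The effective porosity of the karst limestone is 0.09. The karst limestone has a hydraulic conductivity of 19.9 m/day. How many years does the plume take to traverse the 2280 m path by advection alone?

17.4

Hydraulic gradient i = Δh / L = 3.69 / 2280 = 0.001618.
Darcy flux q = K · i = 19.90 × 0.001618 = 0.03221 m/day.
Seepage velocity v = q / n_e = 0.03221 / 0.09 = 0.3579 m/day.
Travel time t = L / v = 2280 / 0.3579 = 6371 days = 17.44 years.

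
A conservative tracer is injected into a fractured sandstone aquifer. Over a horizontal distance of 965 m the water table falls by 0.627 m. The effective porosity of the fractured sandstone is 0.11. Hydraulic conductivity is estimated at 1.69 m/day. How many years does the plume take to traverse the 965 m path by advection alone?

Hydraulic gradient i = Δh / L = 0.627 / 965 = 0.0006497.
Darcy flux q = K · i = 1.690 × 0.0006497 = 0.001098 m/day.
Seepage velocity v = q / n_e = 0.001098 / 0.11 = 0.009982 m/day.
Travel time t = L / v = 965 / 0.009982 = 96670 days = 264.7 years.

265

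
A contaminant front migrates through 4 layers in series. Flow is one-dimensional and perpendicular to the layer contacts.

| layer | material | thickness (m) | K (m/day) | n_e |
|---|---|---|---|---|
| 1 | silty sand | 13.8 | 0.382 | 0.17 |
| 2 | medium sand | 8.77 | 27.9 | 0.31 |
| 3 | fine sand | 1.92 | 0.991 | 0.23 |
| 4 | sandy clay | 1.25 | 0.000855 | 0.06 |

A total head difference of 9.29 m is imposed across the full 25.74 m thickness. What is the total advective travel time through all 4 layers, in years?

With flow normal to the layers, continuity requires the same specific discharge q through every layer.
Σ(b_i/K_i) = 13.8/0.382 + 8.77/27.9 + 1.92/0.991 + 1.25/0.000855 = 1500 d.
q = Δh / Σ(b_i/K_i) = 9.29 / 1500 = 0.006192 m/day.
In each layer the seepage velocity is v_i = q/n_i, so the layer transit time is t_i = b_i·n_i / q:
  layer 1 (silty sand): t_1 = 13.8 × 0.17 / 0.006192 = 378.9 d
  layer 2 (medium sand): t_2 = 8.77 × 0.31 / 0.006192 = 439.1 d
  layer 3 (fine sand): t_3 = 1.92 × 0.23 / 0.006192 = 71.32 d
  layer 4 (sandy clay): t_4 = 1.25 × 0.06 / 0.006192 = 12.11 d
Total t = Σ t_i = 901.4 days = 2.468 years.

2.47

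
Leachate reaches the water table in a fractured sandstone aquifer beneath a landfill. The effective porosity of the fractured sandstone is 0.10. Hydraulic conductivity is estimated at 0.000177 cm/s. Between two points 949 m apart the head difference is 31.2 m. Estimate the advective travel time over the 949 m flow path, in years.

Convert K: 0.000177 cm/s × 864 = 0.1529 m/day.
Hydraulic gradient i = Δh / L = 31.2 / 949 = 0.03288.
Darcy flux q = K · i = 0.1529 × 0.03288 = 0.005028 m/day.
Seepage velocity v = q / n_e = 0.005028 / 0.10 = 0.05028 m/day.
Travel time t = L / v = 949 / 0.05028 = 18875 days = 51.68 years.

51.7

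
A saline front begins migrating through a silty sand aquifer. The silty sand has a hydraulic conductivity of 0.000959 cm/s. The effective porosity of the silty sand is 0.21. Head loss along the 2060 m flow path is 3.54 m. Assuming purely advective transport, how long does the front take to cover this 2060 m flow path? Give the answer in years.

832

Convert K: 0.000959 cm/s × 864 = 0.8286 m/day.
Hydraulic gradient i = Δh / L = 3.54 / 2060 = 0.001718.
Darcy flux q = K · i = 0.8286 × 0.001718 = 0.001424 m/day.
Seepage velocity v = q / n_e = 0.001424 / 0.21 = 0.006780 m/day.
Travel time t = L / v = 2060 / 0.006780 = 3.038e+05 days = 831.8 years.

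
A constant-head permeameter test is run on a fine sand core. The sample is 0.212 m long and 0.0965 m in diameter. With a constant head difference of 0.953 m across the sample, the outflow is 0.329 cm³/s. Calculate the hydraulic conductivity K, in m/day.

0.865

Cross-sectional area A = π·(d/2)² = π × (0.0965/2)² = 0.007314 m².
Convert discharge: 0.329 cm³/s = 3.290e-07 m³/s.
Darcy's law rearranged: K = Q·L / (A·Δh) = 3.290e-07 × 0.212 / (0.007314 × 0.953) = 1.001e-05 m/s = 0.8646 m/day.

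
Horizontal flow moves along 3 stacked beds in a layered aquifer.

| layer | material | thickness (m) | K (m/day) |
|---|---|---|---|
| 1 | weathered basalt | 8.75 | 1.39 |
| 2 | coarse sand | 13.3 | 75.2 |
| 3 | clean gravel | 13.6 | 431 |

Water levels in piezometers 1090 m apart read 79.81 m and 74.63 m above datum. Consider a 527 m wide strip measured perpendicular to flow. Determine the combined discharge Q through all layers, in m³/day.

17200

Flow is parallel to layering, so each bed carries its own Darcy discharge and the transmissivities add.
Σ(K_i·b_i) = 1.39×8.75 + 75.2×13.3 + 431×13.6 = 6874 m²/day.
Hydraulic gradient i = (79.81 − 74.63) / 1090 = 5.18 / 1090 = 0.004752.
Q = Σ(K_i·b_i) · W · i = 6874 × 527 × 0.004752 = 17215 m³/day.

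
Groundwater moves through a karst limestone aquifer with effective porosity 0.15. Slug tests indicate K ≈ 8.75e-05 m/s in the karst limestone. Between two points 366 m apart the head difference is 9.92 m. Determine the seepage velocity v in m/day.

1.37

Convert K: 8.75e-05 m/s × 86400 = 7.560 m/day.
Hydraulic gradient i = Δh / L = 9.92 / 366 = 0.02710.
Darcy flux q = K · i = 7.560 × 0.02710 = 0.2049 m/day.
Seepage velocity v = q / n_e = 0.2049 / 0.15 = 1.366 m/day.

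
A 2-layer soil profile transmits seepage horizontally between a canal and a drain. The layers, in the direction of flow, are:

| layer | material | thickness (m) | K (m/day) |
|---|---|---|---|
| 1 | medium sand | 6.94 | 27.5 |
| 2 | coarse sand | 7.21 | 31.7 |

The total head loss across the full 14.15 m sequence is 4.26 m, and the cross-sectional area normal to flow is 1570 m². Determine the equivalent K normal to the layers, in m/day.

Flow is perpendicular to layering, so the layers act in series and the equivalent K is the thickness-weighted harmonic mean.
Total thickness L = 6.94 + 7.21 = 14.15 m.
Σ(b_i/K_i) = 6.94/27.5 + 7.21/31.7 = 0.4798 d.
K_eq = L / Σ(b_i/K_i) = 14.15 / 0.4798 = 29.49 m/day.

29.5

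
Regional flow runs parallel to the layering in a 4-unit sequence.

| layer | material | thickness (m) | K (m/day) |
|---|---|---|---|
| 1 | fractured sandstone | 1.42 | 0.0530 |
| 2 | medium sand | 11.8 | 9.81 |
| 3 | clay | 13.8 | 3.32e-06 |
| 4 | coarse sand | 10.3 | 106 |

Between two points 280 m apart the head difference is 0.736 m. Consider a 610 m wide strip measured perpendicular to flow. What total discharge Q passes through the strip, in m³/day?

1940

Flow is parallel to layering, so each bed carries its own Darcy discharge and the transmissivities add.
Σ(K_i·b_i) = 0.0530×1.42 + 9.81×11.8 + 3.32e-06×13.8 + 106×10.3 = 1208 m²/day.
Hydraulic gradient i = Δh / L = 0.736 / 280 = 0.002629.
Q = Σ(K_i·b_i) · W · i = 1208 × 610 × 0.002629 = 1936 m³/day.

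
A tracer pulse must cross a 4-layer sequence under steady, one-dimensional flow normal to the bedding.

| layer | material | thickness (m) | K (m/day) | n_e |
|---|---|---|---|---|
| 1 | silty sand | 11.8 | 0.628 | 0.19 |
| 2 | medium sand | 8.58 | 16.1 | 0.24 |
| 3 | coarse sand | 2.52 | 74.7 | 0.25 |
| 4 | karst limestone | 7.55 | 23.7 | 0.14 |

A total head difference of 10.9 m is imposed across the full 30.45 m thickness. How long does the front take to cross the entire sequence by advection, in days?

10.8

With flow normal to the layers, continuity requires the same specific discharge q through every layer.
Σ(b_i/K_i) = 11.8/0.628 + 8.58/16.1 + 2.52/74.7 + 7.55/23.7 = 19.68 d.
q = Δh / Σ(b_i/K_i) = 10.9 / 19.68 = 0.5540 m/day.
In each layer the seepage velocity is v_i = q/n_i, so the layer transit time is t_i = b_i·n_i / q:
  layer 1 (silty sand): t_1 = 11.8 × 0.19 / 0.5540 = 4.047 d
  layer 2 (medium sand): t_2 = 8.58 × 0.24 / 0.5540 = 3.717 d
  layer 3 (coarse sand): t_3 = 2.52 × 0.25 / 0.5540 = 1.137 d
  layer 4 (karst limestone): t_4 = 7.55 × 0.14 / 0.5540 = 1.908 d
Total t = Σ t_i = 10.81 days.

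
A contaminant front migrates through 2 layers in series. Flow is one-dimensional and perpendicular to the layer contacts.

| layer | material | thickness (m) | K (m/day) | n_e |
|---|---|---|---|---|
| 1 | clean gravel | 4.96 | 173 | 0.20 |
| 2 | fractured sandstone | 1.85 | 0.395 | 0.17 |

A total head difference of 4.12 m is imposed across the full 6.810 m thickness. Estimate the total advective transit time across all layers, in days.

With flow normal to the layers, continuity requires the same specific discharge q through every layer.
Σ(b_i/K_i) = 4.96/173 + 1.85/0.395 = 4.712 d.
q = Δh / Σ(b_i/K_i) = 4.12 / 4.712 = 0.8743 m/day.
In each layer the seepage velocity is v_i = q/n_i, so the layer transit time is t_i = b_i·n_i / q:
  layer 1 (clean gravel): t_1 = 4.96 × 0.20 / 0.8743 = 1.135 d
  layer 2 (fractured sandstone): t_2 = 1.85 × 0.17 / 0.8743 = 0.3597 d
Total t = Σ t_i = 1.494 days.

1.49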